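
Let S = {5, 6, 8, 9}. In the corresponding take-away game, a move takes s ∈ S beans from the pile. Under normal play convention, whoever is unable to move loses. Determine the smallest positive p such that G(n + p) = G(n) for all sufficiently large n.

14

n :  0  1  2  3  4  5  6  7  8  9 10 11 12 13 14 15 16 17 18 19 20 21 22 23 24 25 26 27 28 29
G :  0  0  0  0  0  1  1  1  1  1  2  2  2  2  0  0  0  0  0  1  1  1  1  1  2  2  2  2  0  0
G(n+14) = G(n) holds for n = 0,…,8 (a full window of length max(S) = 9), so the sequence is purely periodic with period 14.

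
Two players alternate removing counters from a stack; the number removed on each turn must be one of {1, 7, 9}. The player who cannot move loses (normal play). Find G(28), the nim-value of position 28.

0

G(0) = 0
G(1) = mex{0} = 1
G(2) = mex{1} = 0
G(3) = mex{0} = 1
G(4) = mex{1} = 0
G(5) = mex{0} = 1
G(6) = mex{1} = 0
G(7) = mex{0,0} = 1
G(8) = mex{1,1} = 0
G(9) = mex{0,0,0} = 1
G(10) = mex{1,1,1} = 0
G(11) = mex{0,0,0} = 1
G(12) = mex{1,1,1} = 0
G(13) = mex{0,0,0} = 1
G(14) = mex{1,1,1} = 0
G(15) = mex{0,0,0} = 1
G(16) = mex{1,1,1} = 0
G(17) = mex{0,0,0} = 1
G(18) = mex{1,1,1} = 0
G(19) = mex{0,0,0} = 1
G(20) = mex{1,1,1} = 0
G(21) = mex{0,0,0} = 1
G(22) = mex{1,1,1} = 0
G(23) = mex{0,0,0} = 1
G(24) = mex{1,1,1} = 0
G(25) = mex{0,0,0} = 1
G(26) = mex{1,1,1} = 0
G(27) = mex{0,0,0} = 1
G(28) = mex{1,1,1} = 0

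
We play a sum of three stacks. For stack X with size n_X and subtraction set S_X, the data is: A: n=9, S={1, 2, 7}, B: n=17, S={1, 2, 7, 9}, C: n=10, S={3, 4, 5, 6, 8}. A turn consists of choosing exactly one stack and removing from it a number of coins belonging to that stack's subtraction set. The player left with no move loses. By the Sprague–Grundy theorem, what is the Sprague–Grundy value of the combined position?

3

Stack A, S = {1, 2, 7}:
n : 0 1 2 3 4 5 6 7 8 9
G : 0 1 2 0 1 2 0 1 2 0
G_A(9) = 0.
Stack B, S = {1, 2, 7, 9}:
n :  0  1  2  3  4  5  6  7  8  9 10 11 12 13 14 15 16 17
G :  0  1  2  0  1  2  0  1  2  3  4  0  1  2  0  1  2  0
G_B(17) = 0.
Stack C, S = {3, 4, 5, 6, 8}:
n :  0  1  2  3  4  5  6  7  8  9 10
G :  0  0  0  1  1  1  2  2  2  3  3
G_C(10) = 3.
Combined Grundy value = 0 ⊕ 0 ⊕ 3 = 3.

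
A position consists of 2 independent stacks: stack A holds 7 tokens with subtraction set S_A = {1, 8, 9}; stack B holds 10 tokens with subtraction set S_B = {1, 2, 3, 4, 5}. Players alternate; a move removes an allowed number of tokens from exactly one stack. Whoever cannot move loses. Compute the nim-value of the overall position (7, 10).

Stack A, S = {1, 8, 9}:
n : 0 1 2 3 4 5 6 7
G : 0 1 0 1 0 1 0 1
G_A(7) = 1.
Stack B, S = {1, 2, 3, 4, 5}:
G(0) = 0
G(1) = mex{0} = 1
G(2) = mex{1,0} = 2
G(3) = mex{2,1,0} = 3
G(4) = mex{3,2,1,0} = 4
G(5) = mex{4,3,2,1,0} = 5
G(6) = mex{5,4,3,2,1} = 0
G(7) = mex{0,5,4,3,2} = 1
G(8) = mex{1,0,5,4,3} = 2
G(9) = mex{2,1,0,5,4} = 3
G(10) = mex{3,2,1,0,5} = 4
G_B(10) = 4.
Combined Grundy value = 1 ⊕ 4 = 5.

5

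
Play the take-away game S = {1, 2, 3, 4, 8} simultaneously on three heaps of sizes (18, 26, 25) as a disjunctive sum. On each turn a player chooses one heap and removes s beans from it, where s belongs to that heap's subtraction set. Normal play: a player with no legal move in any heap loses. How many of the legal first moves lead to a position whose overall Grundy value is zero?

5

All heaps use S = {1, 2, 3, 4, 8}:
n :  0  1  2  3  4  5  6  7  8  9 10 11 12 13 14 15 16 17 18 19 20 21 22 23 24 25 26
G :  0  1  2  3  4  0  1  2  3  4  0  1  2  3  4  0  1  2  3  4  0  1  2  3  4  0  1
Heap A: G(18) = 3.
Heap B: G(26) = 1.
Heap C: G(25) = 0.
Combined Grundy value = 3 ⊕ 1 ⊕ 0 = 2.
A winning move leaves total XOR = 0, i.e. changes one component's Grundy value g to g ⊕ X where X is the current total.
Heap A: need g' = 3⊕2 = 1. Options: 18−1→G=2, 18−2→G=1, 18−3→G=0, 18−4→G=4, 18−8→G=0. Hits: 1.
Heap B: need g' = 1⊕2 = 3. Options: 26−1→G=0, 26−2→G=4, 26−3→G=3, 26−4→G=2, 26−8→G=3. Hits: 2.
Heap C: need g' = 0⊕2 = 2. Options: 25−1→G=4, 25−2→G=3, 25−3→G=2, 25−4→G=1, 25−8→G=2. Hits: 2.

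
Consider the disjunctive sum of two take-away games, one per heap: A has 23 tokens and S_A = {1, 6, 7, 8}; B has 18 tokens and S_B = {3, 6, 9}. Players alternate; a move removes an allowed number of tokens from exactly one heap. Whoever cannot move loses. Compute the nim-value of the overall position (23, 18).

0

Heap A, S = {1, 6, 7, 8}:
n :  0  1  2  3  4  5  6  7  8  9 10 11 12 13 14 15 16 17 18 19 20 21 22 23
G :  0  1  0  1  0  1  2  3  2  3  2  3  4  0  1  0  1  0  1  2  3  2  3  2
G_A(23) = 2.
Heap B, S = {3, 6, 9}:
G(0) = 0
G(1) = mex{} = 0
G(2) = mex{} = 0
G(3) = mex{0} = 1
G(4) = mex{0} = 1
G(5) = mex{0} = 1
G(6) = mex{1,0} = 2
G(7) = mex{1,0} = 2
G(8) = mex{1,0} = 2
G(9) = mex{2,1,0} = 3
G(10) = mex{2,1,0} = 3
G(11) = mex{2,1,0} = 3
G(12) = mex{3,2,1} = 0
G(13) = mex{3,2,1} = 0
G(14) = mex{3,2,1} = 0
G(15) = mex{0,3,2} = 1
G(16) = mex{0,3,2} = 1
G(17) = mex{0,3,2} = 1
G(18) = mex{1,0,3} = 2
G_B(18) = 2.
Combined Grundy value = 2 ⊕ 2 = 0.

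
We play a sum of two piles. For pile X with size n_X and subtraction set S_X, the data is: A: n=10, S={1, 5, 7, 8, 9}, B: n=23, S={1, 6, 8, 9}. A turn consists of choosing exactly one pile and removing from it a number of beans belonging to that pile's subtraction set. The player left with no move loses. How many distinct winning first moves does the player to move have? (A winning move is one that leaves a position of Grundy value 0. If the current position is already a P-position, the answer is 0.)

Pile A, S = {1, 5, 7, 8, 9}:
n :  0  1  2  3  4  5  6  7  8  9 10
G :  0  1  0  1  0  1  0  1  2  3  2
G_A(10) = 2.
Pile B, S = {1, 6, 8, 9}:
G(0) = 0
G(1) = mex{0} = 1
G(2) = mex{1} = 0
G(3) = mex{0} = 1
G(4) = mex{1} = 0
G(5) = mex{0} = 1
G(6) = mex{1,0} = 2
G(7) = mex{2,1} = 0
G(8) = mex{0,0,0} = 1
G(9) = mex{1,1,1,0} = 2
G(10) = mex{2,0,0,1} = 3
G(11) = mex{3,1,1,0} = 2
G(12) = mex{2,2,0,1} = 3
G(13) = mex{3,0,1,0} = 2
G(14) = mex{2,1,2,1} = 0
G(15) = mex{0,2,0,2} = 1
G(16) = mex{1,3,1,0} = 2
G(17) = mex{2,2,2,1} = 0
G(18) = mex{0,3,3,2} = 1
G(19) = mex{1,2,2,3} = 0
G(20) = mex{0,0,3,2} = 1
G(21) = mex{1,1,2,3} = 0
G(22) = mex{0,2,0,2} = 1
G(23) = mex{1,0,1,0} = 2
G_B(23) = 2.
Combined Grundy value = 2 ⊕ 2 = 0.
A winning move leaves total XOR = 0, i.e. changes one component's Grundy value g to g ⊕ X where X is the current total.
Pile A: target g' = 2⊕0 = 2, but every legal move changes the Grundy value (mex property), so 0 moves.
Pile B: target g' = 2⊕0 = 2, but every legal move changes the Grundy value (mex property), so 0 moves.

0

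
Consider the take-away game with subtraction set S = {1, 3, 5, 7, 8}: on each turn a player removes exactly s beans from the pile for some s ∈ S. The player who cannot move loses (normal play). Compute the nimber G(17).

0

n :  0  1  2  3  4  5  6  7  8  9 10 11 12 13 14 15 16 17
G :  0  1  0  1  0  1  0  1  2  3  2  3  2  3  2  0  1  0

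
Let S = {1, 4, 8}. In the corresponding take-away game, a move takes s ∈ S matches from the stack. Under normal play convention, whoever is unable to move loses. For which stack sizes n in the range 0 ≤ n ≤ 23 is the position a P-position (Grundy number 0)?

n :  0  1  2  3  4  5  6  7  8  9 10 11 12 13 14 15 16 17 18 19 20 21 22 23
G :  0  1  0  1  2  0  1  0  1  2  3  2  0  1  0  1  2  0  1  0  1  2  3  2
P-positions are exactly the n with G(n) = 0.

0, 2, 5, 7, 12, 14, 17, 19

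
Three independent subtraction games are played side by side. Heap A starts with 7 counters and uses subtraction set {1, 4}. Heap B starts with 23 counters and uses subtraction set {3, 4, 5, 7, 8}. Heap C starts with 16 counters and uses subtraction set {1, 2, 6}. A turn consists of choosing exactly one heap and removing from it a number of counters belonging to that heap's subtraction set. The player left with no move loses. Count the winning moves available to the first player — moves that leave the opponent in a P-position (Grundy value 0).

Heap A, S = {1, 4}:
G(0) = 0
G(1) = mex{0} = 1
G(2) = mex{1} = 0
G(3) = mex{0} = 1
G(4) = mex{1,0} = 2
G(5) = mex{2,1} = 0
G(6) = mex{0,0} = 1
G(7) = mex{1,1} = 0
G_A(7) = 0.
Heap B, S = {3, 4, 5, 7, 8}:
n :  0  1  2  3  4  5  6  7  8  9 10 11 12 13 14 15 16 17 18 19 20 21 22 23
G :  0  0  0  1  1  1  2  2  2  3  3  0  0  0  1  1  1  2  2  2  3  3  0  0
G_B(23) = 0.
Heap C, S = {1, 2, 6}:
G(0) = 0
G(1) = mex{0} = 1
G(2) = mex{1,0} = 2
G(3) = mex{2,1} = 0
G(4) = mex{0,2} = 1
G(5) = mex{1,0} = 2
G(6) = mex{2,1,0} = 3
G(7) = mex{3,2,1} = 0
G(8) = mex{0,3,2} = 1
G(9) = mex{1,0,0} = 2
G(10) = mex{2,1,1} = 0
G(11) = mex{0,2,2} = 1
G(12) = mex{1,0,3} = 2
G(13) = mex{2,1,0} = 3
G(14) = mex{3,2,1} = 0
G(15) = mex{0,3,2} = 1
G(16) = mex{1,0,0} = 2
G_C(16) = 2.
Combined Grundy value = 0 ⊕ 0 ⊕ 2 = 2.
A winning move leaves total XOR = 0, i.e. changes one component's Grundy value g to g ⊕ X where X is the current total.
Heap A: need g' = 0⊕2 = 2. Options: 7−1→G=1, 7−4→G=1. Hits: 0.
Heap B: need g' = 0⊕2 = 2. Options: 23−3→G=3, 23−4→G=2, 23−5→G=2, 23−7→G=1, 23−8→G=1. Hits: 2.
Heap C: need g' = 2⊕2 = 0. Options: 16−1→G=1, 16−2→G=0, 16−6→G=0. Hits: 2.

4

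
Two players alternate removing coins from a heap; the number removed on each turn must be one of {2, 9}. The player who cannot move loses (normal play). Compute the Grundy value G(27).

0

G(0) = 0
G(1) = mex{} = 0
G(2) = mex{0} = 1
G(3) = mex{0} = 1
G(4) = mex{1} = 0
G(5) = mex{1} = 0
G(6) = mex{0} = 1
G(7) = mex{0} = 1
G(8) = mex{1} = 0
G(9) = mex{1,0} = 2
G(10) = mex{0,0} = 1
G(11) = mex{2,1} = 0
G(12) = mex{1,1} = 0
G(13) = mex{0,0} = 1
G(14) = mex{0,0} = 1
G(15) = mex{1,1} = 0
G(16) = mex{1,1} = 0
G(17) = mex{0,0} = 1
G(18) = mex{0,2} = 1
G(19) = mex{1,1} = 0
G(20) = mex{1,0} = 2
G(21) = mex{0,0} = 1
G(22) = mex{2,1} = 0
G(23) = mex{1,1} = 0
G(24) = mex{0,0} = 1
G(25) = mex{0,0} = 1
G(26) = mex{1,1} = 0
G(27) = mex{1,1} = 0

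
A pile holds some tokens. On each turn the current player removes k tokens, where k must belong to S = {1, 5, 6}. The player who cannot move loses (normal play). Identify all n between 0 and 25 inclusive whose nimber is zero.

0, 2, 4, 11, 13, 15, 22, 24

G(0) = 0
G(1) = mex{0} = 1
G(2) = mex{1} = 0
G(3) = mex{0} = 1
G(4) = mex{1} = 0
G(5) = mex{0,0} = 1
G(6) = mex{1,1,0} = 2
G(7) = mex{2,0,1} = 3
G(8) = mex{3,1,0} = 2
G(9) = mex{2,0,1} = 3
G(10) = mex{3,1,0} = 2
G(11) = mex{2,2,1} = 0
G(12) = mex{0,3,2} = 1
G(13) = mex{1,2,3} = 0
G(14) = mex{0,3,2} = 1
G(15) = mex{1,2,3} = 0
G(16) = mex{0,0,2} = 1
G(17) = mex{1,1,0} = 2
G(18) = mex{2,0,1} = 3
G(19) = mex{3,1,0} = 2
G(20) = mex{2,0,1} = 3
G(21) = mex{3,1,0} = 2
G(22) = mex{2,2,1} = 0
G(23) = mex{0,3,2} = 1
G(24) = mex{1,2,3} = 0
G(25) = mex{0,3,2} = 1
P-positions are exactly the n with G(n) = 0.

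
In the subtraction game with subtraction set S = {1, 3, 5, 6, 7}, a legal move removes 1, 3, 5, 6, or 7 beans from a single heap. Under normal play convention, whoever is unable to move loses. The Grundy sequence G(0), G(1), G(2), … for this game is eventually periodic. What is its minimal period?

12

n :  0  1  2  3  4  5  6  7  8  9 10 11 12 13 14 15 16 17 18 19 20 21 22 23 24 25
G :  0  1  0  1  0  1  2  3  2  3  2  3  0  1  0  1  0  1  2  3  2  3  2  3  0  1
G(n+12) = G(n) holds for n = 0,…,6 (a full window of length max(S) = 7), so the sequence is purely periodic with period 12.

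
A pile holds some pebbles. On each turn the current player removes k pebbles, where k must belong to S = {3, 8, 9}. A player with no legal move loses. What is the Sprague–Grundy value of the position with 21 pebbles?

1

n :  0  1  2  3  4  5  6  7  8  9 10 11 12 13 14 15 16 17 18 19 20 21
G :  0  0  0  1  1  1  0  0  2  1  1  3  0  0  2  1  1  0  0  0  1  1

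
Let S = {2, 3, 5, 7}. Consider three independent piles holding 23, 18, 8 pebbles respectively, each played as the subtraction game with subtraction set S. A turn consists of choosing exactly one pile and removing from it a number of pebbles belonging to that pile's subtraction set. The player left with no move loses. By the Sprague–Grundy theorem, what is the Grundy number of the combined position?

6

All piles use S = {2, 3, 5, 7}:
n :  0  1  2  3  4  5  6  7  8  9 10 11 12 13 14 15 16 17 18 19 20 21 22 23
G :  0  0  1  1  2  2  3  3  4  0  0  1  1  2  2  3  3  4  0  0  1  1  2  2
Pile A: G(23) = 2.
Pile B: G(18) = 0.
Pile C: G(8) = 4.
Combined Grundy value = 2 ⊕ 0 ⊕ 4 = 6.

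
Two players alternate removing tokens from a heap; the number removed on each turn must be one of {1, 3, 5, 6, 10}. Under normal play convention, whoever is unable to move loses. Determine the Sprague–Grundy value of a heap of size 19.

2

G(0) = 0
G(1) = mex{0} = 1
G(2) = mex{1} = 0
G(3) = mex{0,0} = 1
G(4) = mex{1,1} = 0
G(5) = mex{0,0,0} = 1
G(6) = mex{1,1,1,0} = 2
G(7) = mex{2,0,0,1} = 3
G(8) = mex{3,1,1,0} = 2
G(9) = mex{2,2,0,1} = 3
G(10) = mex{3,3,1,0,0} = 2
G(11) = mex{2,2,2,1,1} = 0
G(12) = mex{0,3,3,2,0} = 1
G(13) = mex{1,2,2,3,1} = 0
G(14) = mex{0,0,3,2,0} = 1
G(15) = mex{1,1,2,3,1} = 0
G(16) = mex{0,0,0,2,2} = 1
G(17) = mex{1,1,1,0,3} = 2
G(18) = mex{2,0,0,1,2} = 3
G(19) = mex{3,1,1,0,3} = 2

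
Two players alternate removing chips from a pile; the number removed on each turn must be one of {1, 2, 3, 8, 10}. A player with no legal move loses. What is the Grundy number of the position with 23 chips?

G(0) = 0
G(1) = mex{0} = 1
G(2) = mex{1,0} = 2
G(3) = mex{2,1,0} = 3
G(4) = mex{3,2,1} = 0
G(5) = mex{0,3,2} = 1
G(6) = mex{1,0,3} = 2
G(7) = mex{2,1,0} = 3
G(8) = mex{3,2,1,0} = 4
G(9) = mex{4,3,2,1} = 0
G(10) = mex{0,4,3,2,0} = 1
G(11) = mex{1,0,4,3,1} = 2
G(12) = mex{2,1,0,0,2} = 3
G(13) = mex{3,2,1,1,3} = 0
G(14) = mex{0,3,2,2,0} = 1
G(15) = mex{1,0,3,3,1} = 2
G(16) = mex{2,1,0,4,2} = 3
G(17) = mex{3,2,1,0,3} = 4
G(18) = mex{4,3,2,1,4} = 0
G(19) = mex{0,4,3,2,0} = 1
G(20) = mex{1,0,4,3,1} = 2
G(21) = mex{2,1,0,0,2} = 3
G(22) = mex{3,2,1,1,3} = 0
G(23) = mex{0,3,2,2,0} = 1

1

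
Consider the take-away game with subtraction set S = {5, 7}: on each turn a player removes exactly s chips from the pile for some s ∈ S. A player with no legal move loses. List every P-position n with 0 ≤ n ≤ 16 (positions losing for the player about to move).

0, 1, 2, 3, 4, 12, 13, 14, 15, 16

n :  0  1  2  3  4  5  6  7  8  9 10 11 12 13 14 15 16
G :  0  0  0  0  0  1  1  1  1  1  2  2  0  0  0  0  0
P-positions are exactly the n with G(n) = 0.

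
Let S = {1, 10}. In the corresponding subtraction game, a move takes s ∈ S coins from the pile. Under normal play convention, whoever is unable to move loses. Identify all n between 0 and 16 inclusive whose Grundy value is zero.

G(0) = 0
G(1) = mex{0} = 1
G(2) = mex{1} = 0
G(3) = mex{0} = 1
G(4) = mex{1} = 0
G(5) = mex{0} = 1
G(6) = mex{1} = 0
G(7) = mex{0} = 1
G(8) = mex{1} = 0
G(9) = mex{0} = 1
G(10) = mex{1,0} = 2
G(11) = mex{2,1} = 0
G(12) = mex{0,0} = 1
G(13) = mex{1,1} = 0
G(14) = mex{0,0} = 1
G(15) = mex{1,1} = 0
G(16) = mex{0,0} = 1
P-positions are exactly the n with G(n) = 0.

0, 2, 4, 6, 8, 11, 13, 15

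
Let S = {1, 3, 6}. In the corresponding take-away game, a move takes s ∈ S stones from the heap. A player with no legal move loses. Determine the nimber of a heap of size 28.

1

G(0) = 0
G(1) = mex{0} = 1
G(2) = mex{1} = 0
G(3) = mex{0,0} = 1
G(4) = mex{1,1} = 0
G(5) = mex{0,0} = 1
G(6) = mex{1,1,0} = 2
G(7) = mex{2,0,1} = 3
G(8) = mex{3,1,0} = 2
G(9) = mex{2,2,1} = 0
G(10) = mex{0,3,0} = 1
G(11) = mex{1,2,1} = 0
G(12) = mex{0,0,2} = 1
G(13) = mex{1,1,3} = 0
G(14) = mex{0,0,2} = 1
G(15) = mex{1,1,0} = 2
G(16) = mex{2,0,1} = 3
G(17) = mex{3,1,0} = 2
G(18) = mex{2,2,1} = 0
G(19) = mex{0,3,0} = 1
G(20) = mex{1,2,1} = 0
G(21) = mex{0,0,2} = 1
G(22) = mex{1,1,3} = 0
G(23) = mex{0,0,2} = 1
G(24) = mex{1,1,0} = 2
G(25) = mex{2,0,1} = 3
G(26) = mex{3,1,0} = 2
G(27) = mex{2,2,1} = 0
G(28) = mex{0,3,0} = 1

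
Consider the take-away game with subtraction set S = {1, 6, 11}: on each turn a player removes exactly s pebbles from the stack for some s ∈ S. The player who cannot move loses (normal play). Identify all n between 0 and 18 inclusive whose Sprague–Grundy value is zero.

0, 2, 4, 7, 9, 12, 14, 16

n :  0  1  2  3  4  5  6  7  8  9 10 11 12 13 14 15 16 17 18
G :  0  1  0  1  0  1  2  0  1  0  1  2  0  1  0  1  0  1  2
P-positions are exactly the n with G(n) = 0.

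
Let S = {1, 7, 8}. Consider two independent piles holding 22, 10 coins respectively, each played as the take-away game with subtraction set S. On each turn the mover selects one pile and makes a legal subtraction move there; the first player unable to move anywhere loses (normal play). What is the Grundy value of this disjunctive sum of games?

3

All piles use S = {1, 7, 8}:
n :  0  1  2  3  4  5  6  7  8  9 10 11 12 13 14 15 16 17 18 19 20 21 22
G :  0  1  0  1  0  1  0  1  2  3  2  3  2  3  2  0  1  0  1  0  1  0  1
Pile A: G(22) = 1.
Pile B: G(10) = 2.
Combined Grundy value = 1 ⊕ 2 = 3.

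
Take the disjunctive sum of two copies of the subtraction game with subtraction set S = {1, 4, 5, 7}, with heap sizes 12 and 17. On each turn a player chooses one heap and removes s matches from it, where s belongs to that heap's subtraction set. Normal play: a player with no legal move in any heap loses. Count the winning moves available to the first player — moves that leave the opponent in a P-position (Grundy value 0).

All heaps use S = {1, 4, 5, 7}:
G(0) = 0
G(1) = mex{0} = 1
G(2) = mex{1} = 0
G(3) = mex{0} = 1
G(4) = mex{1,0} = 2
G(5) = mex{2,1,0} = 3
G(6) = mex{3,0,1} = 2
G(7) = mex{2,1,0,0} = 3
G(8) = mex{3,2,1,1} = 0
G(9) = mex{0,3,2,0} = 1
G(10) = mex{1,2,3,1} = 0
G(11) = mex{0,3,2,2} = 1
G(12) = mex{1,0,3,3} = 2
G(13) = mex{2,1,0,2} = 3
G(14) = mex{3,0,1,3} = 2
G(15) = mex{2,1,0,0} = 3
G(16) = mex{3,2,1,1} = 0
G(17) = mex{0,3,2,0} = 1
Heap A: G(12) = 2.
Heap B: G(17) = 1.
Combined Grundy value = 2 ⊕ 1 = 3.
A winning move leaves total XOR = 0, i.e. changes one component's Grundy value g to g ⊕ X where X is the current total.
Heap A: need g' = 2⊕3 = 1. Options: 12−1→G=1, 12−4→G=0, 12−5→G=3, 12−7→G=3. Hits: 1.
Heap B: need g' = 1⊕3 = 2. Options: 17−1→G=0, 17−4→G=3, 17−5→G=2, 17−7→G=0. Hits: 1.

2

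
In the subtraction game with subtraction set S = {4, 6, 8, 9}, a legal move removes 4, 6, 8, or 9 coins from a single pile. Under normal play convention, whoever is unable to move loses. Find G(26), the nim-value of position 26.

n :  0  1  2  3  4  5  6  7  8  9 10 11 12 13 14 15 16 17 18 19 20 21 22 23 24 25 26
G :  0  0  0  0  1  1  1  1  2  2  2  2  3  0  0  0  0  1  1  1  1  2  2  2  2  3  0

0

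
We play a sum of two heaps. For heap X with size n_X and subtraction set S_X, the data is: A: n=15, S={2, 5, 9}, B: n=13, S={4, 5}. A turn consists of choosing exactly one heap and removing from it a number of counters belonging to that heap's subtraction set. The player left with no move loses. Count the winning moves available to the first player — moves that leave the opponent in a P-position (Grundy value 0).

Heap A, S = {2, 5, 9}:
G(0) = 0
G(1) = mex{} = 0
G(2) = mex{0} = 1
G(3) = mex{0} = 1
G(4) = mex{1} = 0
G(5) = mex{1,0} = 2
G(6) = mex{0,0} = 1
G(7) = mex{2,1} = 0
G(8) = mex{1,1} = 0
G(9) = mex{0,0,0} = 1
G(10) = mex{0,2,0} = 1
G(11) = mex{1,1,1} = 0
G(12) = mex{1,0,1} = 2
G(13) = mex{0,0,0} = 1
G(14) = mex{2,1,2} = 0
G(15) = mex{1,1,1} = 0
G_A(15) = 0.
Heap B, S = {4, 5}:
G(0) = 0
G(1) = mex{} = 0
G(2) = mex{} = 0
G(3) = mex{} = 0
G(4) = mex{0} = 1
G(5) = mex{0,0} = 1
G(6) = mex{0,0} = 1
G(7) = mex{0,0} = 1
G(8) = mex{1,0} = 2
G(9) = mex{1,1} = 0
G(10) = mex{1,1} = 0
G(11) = mex{1,1} = 0
G(12) = mex{2,1} = 0
G(13) = mex{0,2} = 1
G_B(13) = 1.
Combined Grundy value = 0 ⊕ 1 = 1.
A winning move leaves total XOR = 0, i.e. changes one component's Grundy value g to g ⊕ X where X is the current total.
Heap A: need g' = 0⊕1 = 1. Options: 15−2→G=1, 15−5→G=1, 15−9→G=1. Hits: 3.
Heap B: need g' = 1⊕1 = 0. Options: 13−4→G=0, 13−5→G=2. Hits: 1.

4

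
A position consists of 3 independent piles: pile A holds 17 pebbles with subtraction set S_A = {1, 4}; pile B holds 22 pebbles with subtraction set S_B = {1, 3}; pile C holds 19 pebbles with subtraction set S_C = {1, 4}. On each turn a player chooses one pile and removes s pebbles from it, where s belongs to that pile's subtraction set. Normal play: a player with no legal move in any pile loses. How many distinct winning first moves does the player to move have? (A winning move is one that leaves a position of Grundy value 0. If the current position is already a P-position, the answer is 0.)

Pile A, S = {1, 4}:
n :  0  1  2  3  4  5  6  7  8  9 10 11 12 13 14 15 16 17
G :  0  1  0  1  2  0  1  0  1  2  0  1  0  1  2  0  1  0
G_A(17) = 0.
Pile B, S = {1, 3}:
G(0) = 0
G(1) = mex{0} = 1
G(2) = mex{1} = 0
G(3) = mex{0,0} = 1
G(4) = mex{1,1} = 0
G(5) = mex{0,0} = 1
G(6) = mex{1,1} = 0
G(7) = mex{0,0} = 1
G(8) = mex{1,1} = 0
G(9) = mex{0,0} = 1
G(10) = mex{1,1} = 0
G(11) = mex{0,0} = 1
G(12) = mex{1,1} = 0
G(13) = mex{0,0} = 1
G(14) = mex{1,1} = 0
G(15) = mex{0,0} = 1
G(16) = mex{1,1} = 0
G(17) = mex{0,0} = 1
G(18) = mex{1,1} = 0
G(19) = mex{0,0} = 1
G(20) = mex{1,1} = 0
G(21) = mex{0,0} = 1
G(22) = mex{1,1} = 0
G_B(22) = 0.
Pile C, S = {1, 4}:
G(0) = 0
G(1) = mex{0} = 1
G(2) = mex{1} = 0
G(3) = mex{0} = 1
G(4) = mex{1,0} = 2
G(5) = mex{2,1} = 0
G(6) = mex{0,0} = 1
G(7) = mex{1,1} = 0
G(8) = mex{0,2} = 1
G(9) = mex{1,0} = 2
G(10) = mex{2,1} = 0
G(11) = mex{0,0} = 1
G(12) = mex{1,1} = 0
G(13) = mex{0,2} = 1
G(14) = mex{1,0} = 2
G(15) = mex{2,1} = 0
G(16) = mex{0,0} = 1
G(17) = mex{1,1} = 0
G(18) = mex{0,2} = 1
G(19) = mex{1,0} = 2
G_C(19) = 2.
Combined Grundy value = 0 ⊕ 0 ⊕ 2 = 2.
A winning move leaves total XOR = 0, i.e. changes one component's Grundy value g to g ⊕ X where X is the current total.
Pile A: need g' = 0⊕2 = 2. Options: 17−1→G=1, 17−4→G=1. Hits: 0.
Pile B: need g' = 0⊕2 = 2. Options: 22−1→G=1, 22−3→G=1. Hits: 0.
Pile C: need g' = 2⊕2 = 0. Options: 19−1→G=1, 19−4→G=0. Hits: 1.

1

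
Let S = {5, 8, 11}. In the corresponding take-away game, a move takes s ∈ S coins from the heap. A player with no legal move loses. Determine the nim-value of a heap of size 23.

1

n :  0  1  2  3  4  5  6  7  8  9 10 11 12 13 14 15 16 17 18 19 20 21 22 23
G :  0  0  0  0  0  1  1  1  1  1  2  2  2  2  2  3  0  0  0  0  0  1  1  1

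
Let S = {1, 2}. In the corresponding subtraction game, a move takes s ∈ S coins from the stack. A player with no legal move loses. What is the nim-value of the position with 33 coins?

0

G(0) = 0
G(1) = mex{0} = 1
G(2) = mex{1,0} = 2
G(3) = mex{2,1} = 0
G(4) = mex{0,2} = 1
G(5) = mex{1,0} = 2
G(6) = mex{2,1} = 0
G(7) = mex{0,2} = 1
G(8) = mex{1,0} = 2
G(9) = mex{2,1} = 0
G(10) = mex{0,2} = 1
G(11) = mex{1,0} = 2
G(12) = mex{2,1} = 0
G(13) = mex{0,2} = 1
G(14) = mex{1,0} = 2
G(15) = mex{2,1} = 0
G(16) = mex{0,2} = 1
G(17) = mex{1,0} = 2
G(18) = mex{2,1} = 0
G(19) = mex{0,2} = 1
G(20) = mex{1,0} = 2
G(21) = mex{2,1} = 0
G(22) = mex{0,2} = 1
G(23) = mex{1,0} = 2
G(24) = mex{2,1} = 0
G(25) = mex{0,2} = 1
G(26) = mex{1,0} = 2
G(27) = mex{2,1} = 0
G(28) = mex{0,2} = 1
G(29) = mex{1,0} = 2
G(30) = mex{2,1} = 0
G(31) = mex{0,2} = 1
G(32) = mex{1,0} = 2
G(33) = mex{2,1} = 0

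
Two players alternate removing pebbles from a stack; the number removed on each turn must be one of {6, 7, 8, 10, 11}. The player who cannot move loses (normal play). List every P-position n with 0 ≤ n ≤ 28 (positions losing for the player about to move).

0, 1, 2, 3, 4, 5, 17, 18, 19, 20, 21, 22

G(0) = 0
G(1) = mex{} = 0
G(2) = mex{} = 0
G(3) = mex{} = 0
G(4) = mex{} = 0
G(5) = mex{} = 0
G(6) = mex{0} = 1
G(7) = mex{0,0} = 1
G(8) = mex{0,0,0} = 1
G(9) = mex{0,0,0} = 1
G(10) = mex{0,0,0,0} = 1
G(11) = mex{0,0,0,0,0} = 1
G(12) = mex{1,0,0,0,0} = 2
G(13) = mex{1,1,0,0,0} = 2
G(14) = mex{1,1,1,0,0} = 2
G(15) = mex{1,1,1,0,0} = 2
G(16) = mex{1,1,1,1,0} = 2
G(17) = mex{1,1,1,1,1} = 0
G(18) = mex{2,1,1,1,1} = 0
G(19) = mex{2,2,1,1,1} = 0
G(20) = mex{2,2,2,1,1} = 0
G(21) = mex{2,2,2,1,1} = 0
G(22) = mex{2,2,2,2,1} = 0
G(23) = mex{0,2,2,2,2} = 1
G(24) = mex{0,0,2,2,2} = 1
G(25) = mex{0,0,0,2,2} = 1
G(26) = mex{0,0,0,2,2} = 1
G(27) = mex{0,0,0,0,2} = 1
G(28) = mex{0,0,0,0,0} = 1
P-positions are exactly the n with G(n) = 0.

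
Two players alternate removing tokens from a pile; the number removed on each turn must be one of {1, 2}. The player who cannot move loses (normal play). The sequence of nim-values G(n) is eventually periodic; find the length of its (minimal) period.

3

n :  0  1  2  3  4  5  6  7  8  9 10 11 12 13 14
G :  0  1  2  0  1  2  0  1  2  0  1  2  0  1  2
G(n+3) = G(n) holds for n = 0,…,1 (a full window of length max(S) = 2), so the sequence is purely periodic with period 3.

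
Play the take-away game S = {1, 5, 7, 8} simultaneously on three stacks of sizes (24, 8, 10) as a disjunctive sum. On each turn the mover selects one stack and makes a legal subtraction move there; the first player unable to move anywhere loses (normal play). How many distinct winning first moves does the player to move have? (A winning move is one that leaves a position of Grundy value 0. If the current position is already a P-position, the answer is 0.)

7

All stacks use S = {1, 5, 7, 8}:
G(0) = 0
G(1) = mex{0} = 1
G(2) = mex{1} = 0
G(3) = mex{0} = 1
G(4) = mex{1} = 0
G(5) = mex{0,0} = 1
G(6) = mex{1,1} = 0
G(7) = mex{0,0,0} = 1
G(8) = mex{1,1,1,0} = 2
G(9) = mex{2,0,0,1} = 3
G(10) = mex{3,1,1,0} = 2
G(11) = mex{2,0,0,1} = 3
G(12) = mex{3,1,1,0} = 2
G(13) = mex{2,2,0,1} = 3
G(14) = mex{3,3,1,0} = 2
G(15) = mex{2,2,2,1} = 0
G(16) = mex{0,3,3,2} = 1
G(17) = mex{1,2,2,3} = 0
G(18) = mex{0,3,3,2} = 1
G(19) = mex{1,2,2,3} = 0
G(20) = mex{0,0,3,2} = 1
G(21) = mex{1,1,2,3} = 0
G(22) = mex{0,0,0,2} = 1
G(23) = mex{1,1,1,0} = 2
G(24) = mex{2,0,0,1} = 3
Stack A: G(24) = 3.
Stack B: G(8) = 2.
Stack C: G(10) = 2.
Combined Grundy value = 3 ⊕ 2 ⊕ 2 = 3.
A winning move leaves total XOR = 0, i.e. changes one component's Grundy value g to g ⊕ X where X is the current total.
Stack A: need g' = 3⊕3 = 0. Options: 24−1→G=2, 24−5→G=0, 24−7→G=0, 24−8→G=1. Hits: 2.
Stack B: need g' = 2⊕3 = 1. Options: 8−1→G=1, 8−5→G=1, 8−7→G=1, 8−8→G=0. Hits: 3.
Stack C: need g' = 2⊕3 = 1. Options: 10−1→G=3, 10−5→G=1, 10−7→G=1, 10−8→G=0. Hits: 2.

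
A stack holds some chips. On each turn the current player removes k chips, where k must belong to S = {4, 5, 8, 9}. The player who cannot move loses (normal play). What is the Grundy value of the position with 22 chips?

2

n :  0  1  2  3  4  5  6  7  8  9 10 11 12 13 14 15 16 17 18 19 20 21 22
G :  0  0  0  0  1  1  1  1  2  2  2  2  3  0  0  0  0  1  1  1  1  2  2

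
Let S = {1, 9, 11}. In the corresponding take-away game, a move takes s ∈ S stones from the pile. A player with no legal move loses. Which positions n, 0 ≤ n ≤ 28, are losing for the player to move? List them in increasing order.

G(0) = 0
G(1) = mex{0} = 1
G(2) = mex{1} = 0
G(3) = mex{0} = 1
G(4) = mex{1} = 0
G(5) = mex{0} = 1
G(6) = mex{1} = 0
G(7) = mex{0} = 1
G(8) = mex{1} = 0
G(9) = mex{0,0} = 1
G(10) = mex{1,1} = 0
G(11) = mex{0,0,0} = 1
G(12) = mex{1,1,1} = 0
G(13) = mex{0,0,0} = 1
G(14) = mex{1,1,1} = 0
G(15) = mex{0,0,0} = 1
G(16) = mex{1,1,1} = 0
G(17) = mex{0,0,0} = 1
G(18) = mex{1,1,1} = 0
G(19) = mex{0,0,0} = 1
G(20) = mex{1,1,1} = 0
G(21) = mex{0,0,0} = 1
G(22) = mex{1,1,1} = 0
G(23) = mex{0,0,0} = 1
G(24) = mex{1,1,1} = 0
G(25) = mex{0,0,0} = 1
G(26) = mex{1,1,1} = 0
G(27) = mex{0,0,0} = 1
G(28) = mex{1,1,1} = 0
P-positions are exactly the n with G(n) = 0.

0, 2, 4, 6, 8, 10, 12, 14, 16, 18, 20, 22, 24, 26, 28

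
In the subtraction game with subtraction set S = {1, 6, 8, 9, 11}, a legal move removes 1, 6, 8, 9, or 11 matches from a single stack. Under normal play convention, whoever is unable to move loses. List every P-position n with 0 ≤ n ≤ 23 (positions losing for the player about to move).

G(0) = 0
G(1) = mex{0} = 1
G(2) = mex{1} = 0
G(3) = mex{0} = 1
G(4) = mex{1} = 0
G(5) = mex{0} = 1
G(6) = mex{1,0} = 2
G(7) = mex{2,1} = 0
G(8) = mex{0,0,0} = 1
G(9) = mex{1,1,1,0} = 2
G(10) = mex{2,0,0,1} = 3
G(11) = mex{3,1,1,0,0} = 2
G(12) = mex{2,2,0,1,1} = 3
G(13) = mex{3,0,1,0,0} = 2
G(14) = mex{2,1,2,1,1} = 0
G(15) = mex{0,2,0,2,0} = 1
G(16) = mex{1,3,1,0,1} = 2
G(17) = mex{2,2,2,1,2} = 0
G(18) = mex{0,3,3,2,0} = 1
G(19) = mex{1,2,2,3,1} = 0
G(20) = mex{0,0,3,2,2} = 1
G(21) = mex{1,1,2,3,3} = 0
G(22) = mex{0,2,0,2,2} = 1
G(23) = mex{1,0,1,0,3} = 2
P-positions are exactly the n with G(n) = 0.

0, 2, 4, 7, 14, 17, 19, 21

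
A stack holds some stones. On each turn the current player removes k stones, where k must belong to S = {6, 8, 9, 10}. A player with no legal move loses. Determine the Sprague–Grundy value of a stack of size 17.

0

G(0) = 0
G(1) = mex{} = 0
G(2) = mex{} = 0
G(3) = mex{} = 0
G(4) = mex{} = 0
G(5) = mex{} = 0
G(6) = mex{0} = 1
G(7) = mex{0} = 1
G(8) = mex{0,0} = 1
G(9) = mex{0,0,0} = 1
G(10) = mex{0,0,0,0} = 1
G(11) = mex{0,0,0,0} = 1
G(12) = mex{1,0,0,0} = 2
G(13) = mex{1,0,0,0} = 2
G(14) = mex{1,1,0,0} = 2
G(15) = mex{1,1,1,0} = 2
G(16) = mex{1,1,1,1} = 0
G(17) = mex{1,1,1,1} = 0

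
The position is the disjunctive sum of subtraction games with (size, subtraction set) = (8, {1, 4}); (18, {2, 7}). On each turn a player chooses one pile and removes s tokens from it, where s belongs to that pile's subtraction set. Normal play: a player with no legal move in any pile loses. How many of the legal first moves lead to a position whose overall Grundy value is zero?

Pile A, S = {1, 4}:
G(0) = 0
G(1) = mex{0} = 1
G(2) = mex{1} = 0
G(3) = mex{0} = 1
G(4) = mex{1,0} = 2
G(5) = mex{2,1} = 0
G(6) = mex{0,0} = 1
G(7) = mex{1,1} = 0
G(8) = mex{0,2} = 1
G_A(8) = 1.
Pile B, S = {2, 7}:
G(0) = 0
G(1) = mex{} = 0
G(2) = mex{0} = 1
G(3) = mex{0} = 1
G(4) = mex{1} = 0
G(5) = mex{1} = 0
G(6) = mex{0} = 1
G(7) = mex{0,0} = 1
G(8) = mex{1,0} = 2
G(9) = mex{1,1} = 0
G(10) = mex{2,1} = 0
G(11) = mex{0,0} = 1
G(12) = mex{0,0} = 1
G(13) = mex{1,1} = 0
G(14) = mex{1,1} = 0
G(15) = mex{0,2} = 1
G(16) = mex{0,0} = 1
G(17) = mex{1,0} = 2
G(18) = mex{1,1} = 0
G_B(18) = 0.
Combined Grundy value = 1 ⊕ 0 = 1.
A winning move leaves total XOR = 0, i.e. changes one component's Grundy value g to g ⊕ X where X is the current total.
Pile A: need g' = 1⊕1 = 0. Options: 8−1→G=0, 8−4→G=2. Hits: 1.
Pile B: need g' = 0⊕1 = 1. Options: 18−2→G=1, 18−7→G=1. Hits: 2.

3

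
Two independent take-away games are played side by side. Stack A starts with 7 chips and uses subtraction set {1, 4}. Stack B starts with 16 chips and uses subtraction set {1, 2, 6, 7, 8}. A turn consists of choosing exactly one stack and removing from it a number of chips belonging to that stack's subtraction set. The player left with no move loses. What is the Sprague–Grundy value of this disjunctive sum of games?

Stack A, S = {1, 4}:
n : 0 1 2 3 4 5 6 7
G : 0 1 0 1 2 0 1 0
G_A(7) = 0.
Stack B, S = {1, 2, 6, 7, 8}:
n :  0  1  2  3  4  5  6  7  8  9 10 11 12 13 14 15 16
G :  0  1  2  0  1  2  3  4  5  3  4  5  0  1  2  0  1
G_B(16) = 1.
Combined Grundy value = 0 ⊕ 1 = 1.

1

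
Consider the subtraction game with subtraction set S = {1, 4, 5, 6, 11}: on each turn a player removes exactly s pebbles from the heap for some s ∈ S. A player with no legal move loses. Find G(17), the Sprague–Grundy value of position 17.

n :  0  1  2  3  4  5  6  7  8  9 10 11 12 13 14 15 16 17
G :  0  1  0  1  2  3  2  3  4  0  1  4  0  1  2  3  2  3

3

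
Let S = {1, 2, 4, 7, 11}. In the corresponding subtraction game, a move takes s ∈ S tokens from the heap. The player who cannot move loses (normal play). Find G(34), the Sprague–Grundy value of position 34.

G(0) = 0
G(1) = mex{0} = 1
G(2) = mex{1,0} = 2
G(3) = mex{2,1} = 0
G(4) = mex{0,2,0} = 1
G(5) = mex{1,0,1} = 2
G(6) = mex{2,1,2} = 0
G(7) = mex{0,2,0,0} = 1
G(8) = mex{1,0,1,1} = 2
G(9) = mex{2,1,2,2} = 0
G(10) = mex{0,2,0,0} = 1
G(11) = mex{1,0,1,1,0} = 2
G(12) = mex{2,1,2,2,1} = 0
G(13) = mex{0,2,0,0,2} = 1
G(14) = mex{1,0,1,1,0} = 2
G(15) = mex{2,1,2,2,1} = 0
G(16) = mex{0,2,0,0,2} = 1
G(17) = mex{1,0,1,1,0} = 2
G(18) = mex{2,1,2,2,1} = 0
G(19) = mex{0,2,0,0,2} = 1
G(20) = mex{1,0,1,1,0} = 2
G(21) = mex{2,1,2,2,1} = 0
G(22) = mex{0,2,0,0,2} = 1
G(23) = mex{1,0,1,1,0} = 2
G(24) = mex{2,1,2,2,1} = 0
G(25) = mex{0,2,0,0,2} = 1
G(26) = mex{1,0,1,1,0} = 2
G(27) = mex{2,1,2,2,1} = 0
G(28) = mex{0,2,0,0,2} = 1
G(29) = mex{1,0,1,1,0} = 2
G(30) = mex{2,1,2,2,1} = 0
G(31) = mex{0,2,0,0,2} = 1
G(32) = mex{1,0,1,1,0} = 2
G(33) = mex{2,1,2,2,1} = 0
G(34) = mex{0,2,0,0,2} = 1

1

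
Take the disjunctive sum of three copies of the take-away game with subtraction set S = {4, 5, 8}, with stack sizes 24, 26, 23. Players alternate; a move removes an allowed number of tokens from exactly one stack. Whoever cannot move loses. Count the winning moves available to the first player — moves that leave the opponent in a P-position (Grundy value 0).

4

All stacks use S = {4, 5, 8}:
G(0) = 0
G(1) = mex{} = 0
G(2) = mex{} = 0
G(3) = mex{} = 0
G(4) = mex{0} = 1
G(5) = mex{0,0} = 1
G(6) = mex{0,0} = 1
G(7) = mex{0,0} = 1
G(8) = mex{1,0,0} = 2
G(9) = mex{1,1,0} = 2
G(10) = mex{1,1,0} = 2
G(11) = mex{1,1,0} = 2
G(12) = mex{2,1,1} = 0
G(13) = mex{2,2,1} = 0
G(14) = mex{2,2,1} = 0
G(15) = mex{2,2,1} = 0
G(16) = mex{0,2,2} = 1
G(17) = mex{0,0,2} = 1
G(18) = mex{0,0,2} = 1
G(19) = mex{0,0,2} = 1
G(20) = mex{1,0,0} = 2
G(21) = mex{1,1,0} = 2
G(22) = mex{1,1,0} = 2
G(23) = mex{1,1,0} = 2
G(24) = mex{2,1,1} = 0
G(25) = mex{2,2,1} = 0
G(26) = mex{2,2,1} = 0
Stack A: G(24) = 0.
Stack B: G(26) = 0.
Stack C: G(23) = 2.
Combined Grundy value = 0 ⊕ 0 ⊕ 2 = 2.
A winning move leaves total XOR = 0, i.e. changes one component's Grundy value g to g ⊕ X where X is the current total.
Stack A: need g' = 0⊕2 = 2. Options: 24−4→G=2, 24−5→G=1, 24−8→G=1. Hits: 1.
Stack B: need g' = 0⊕2 = 2. Options: 26−4→G=2, 26−5→G=2, 26−8→G=1. Hits: 2.
Stack C: need g' = 2⊕2 = 0. Options: 23−4→G=1, 23−5→G=1, 23−8→G=0. Hits: 1.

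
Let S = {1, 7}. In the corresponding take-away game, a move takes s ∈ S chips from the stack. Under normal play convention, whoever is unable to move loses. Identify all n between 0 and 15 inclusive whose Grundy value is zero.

n :  0  1  2  3  4  5  6  7  8  9 10 11 12 13 14 15
G :  0  1  0  1  0  1  0  1  0  1  0  1  0  1  0  1
P-positions are exactly the n with G(n) = 0.

0, 2, 4, 6, 8, 10, 12, 14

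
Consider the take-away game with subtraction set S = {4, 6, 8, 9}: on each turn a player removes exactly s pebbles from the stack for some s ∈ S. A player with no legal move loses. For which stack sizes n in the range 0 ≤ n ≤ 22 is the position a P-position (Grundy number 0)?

G(0) = 0
G(1) = mex{} = 0
G(2) = mex{} = 0
G(3) = mex{} = 0
G(4) = mex{0} = 1
G(5) = mex{0} = 1
G(6) = mex{0,0} = 1
G(7) = mex{0,0} = 1
G(8) = mex{1,0,0} = 2
G(9) = mex{1,0,0,0} = 2
G(10) = mex{1,1,0,0} = 2
G(11) = mex{1,1,0,0} = 2
G(12) = mex{2,1,1,0} = 3
G(13) = mex{2,1,1,1} = 0
G(14) = mex{2,2,1,1} = 0
G(15) = mex{2,2,1,1} = 0
G(16) = mex{3,2,2,1} = 0
G(17) = mex{0,2,2,2} = 1
G(18) = mex{0,3,2,2} = 1
G(19) = mex{0,0,2,2} = 1
G(20) = mex{0,0,3,2} = 1
G(21) = mex{1,0,0,3} = 2
G(22) = mex{1,0,0,0} = 2
P-positions are exactly the n with G(n) = 0.

0, 1, 2, 3, 13, 14, 15, 16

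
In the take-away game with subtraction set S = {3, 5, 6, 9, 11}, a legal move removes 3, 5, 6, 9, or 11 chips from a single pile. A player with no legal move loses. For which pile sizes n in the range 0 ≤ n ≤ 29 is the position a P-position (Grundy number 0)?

n :  0  1  2  3  4  5  6  7  8  9 10 11 12 13 14 15 16 17 18 19 20 21 22 23 24 25 26 27 28 29
G :  0  0  0  1  1  1  2  2  2  3  3  3  4  4  0  0  0  1  1  1  2  2  2  3  3  3  4  4  0  0
P-positions are exactly the n with G(n) = 0.

0, 1, 2, 14, 15, 16, 28, 29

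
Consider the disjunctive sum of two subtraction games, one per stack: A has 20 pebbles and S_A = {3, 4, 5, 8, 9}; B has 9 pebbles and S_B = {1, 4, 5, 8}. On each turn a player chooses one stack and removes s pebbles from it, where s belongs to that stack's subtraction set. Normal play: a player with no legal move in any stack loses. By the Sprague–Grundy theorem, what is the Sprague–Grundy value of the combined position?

Stack A, S = {3, 4, 5, 8, 9}:
n :  0  1  2  3  4  5  6  7  8  9 10 11 12 13 14 15 16 17 18 19 20
G :  0  0  0  1  1  1  2  2  2  3  3  3  0  0  0  1  1  1  2  2  2
G_A(20) = 2.
Stack B, S = {1, 4, 5, 8}:
G(0) = 0
G(1) = mex{0} = 1
G(2) = mex{1} = 0
G(3) = mex{0} = 1
G(4) = mex{1,0} = 2
G(5) = mex{2,1,0} = 3
G(6) = mex{3,0,1} = 2
G(7) = mex{2,1,0} = 3
G(8) = mex{3,2,1,0} = 4
G(9) = mex{4,3,2,1} = 0
G_B(9) = 0.
Combined Grundy value = 2 ⊕ 0 = 2.

2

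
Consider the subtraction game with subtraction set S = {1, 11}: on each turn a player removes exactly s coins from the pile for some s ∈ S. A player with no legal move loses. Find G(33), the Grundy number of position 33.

1

G(0) = 0
G(1) = mex{0} = 1
G(2) = mex{1} = 0
G(3) = mex{0} = 1
G(4) = mex{1} = 0
G(5) = mex{0} = 1
G(6) = mex{1} = 0
G(7) = mex{0} = 1
G(8) = mex{1} = 0
G(9) = mex{0} = 1
G(10) = mex{1} = 0
G(11) = mex{0,0} = 1
G(12) = mex{1,1} = 0
G(13) = mex{0,0} = 1
G(14) = mex{1,1} = 0
G(15) = mex{0,0} = 1
G(16) = mex{1,1} = 0
G(17) = mex{0,0} = 1
G(18) = mex{1,1} = 0
G(19) = mex{0,0} = 1
G(20) = mex{1,1} = 0
G(21) = mex{0,0} = 1
G(22) = mex{1,1} = 0
G(23) = mex{0,0} = 1
G(24) = mex{1,1} = 0
G(25) = mex{0,0} = 1
G(26) = mex{1,1} = 0
G(27) = mex{0,0} = 1
G(28) = mex{1,1} = 0
G(29) = mex{0,0} = 1
G(30) = mex{1,1} = 0
G(31) = mex{0,0} = 1
G(32) = mex{1,1} = 0
G(33) = mex{0,0} = 1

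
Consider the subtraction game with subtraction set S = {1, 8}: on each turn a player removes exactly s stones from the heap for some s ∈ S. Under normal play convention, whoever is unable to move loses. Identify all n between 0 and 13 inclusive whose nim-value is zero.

G(0) = 0
G(1) = mex{0} = 1
G(2) = mex{1} = 0
G(3) = mex{0} = 1
G(4) = mex{1} = 0
G(5) = mex{0} = 1
G(6) = mex{1} = 0
G(7) = mex{0} = 1
G(8) = mex{1,0} = 2
G(9) = mex{2,1} = 0
G(10) = mex{0,0} = 1
G(11) = mex{1,1} = 0
G(12) = mex{0,0} = 1
G(13) = mex{1,1} = 0
P-positions are exactly the n with G(n) = 0.

0, 2, 4, 6, 9, 11, 13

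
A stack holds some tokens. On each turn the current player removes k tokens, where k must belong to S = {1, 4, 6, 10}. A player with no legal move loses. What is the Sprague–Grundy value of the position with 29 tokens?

n :  0  1  2  3  4  5  6  7  8  9 10 11 12 13 14 15 16 17 18 19 20 21 22 23 24 25 26 27 28 29
G :  0  1  0  1  2  0  1  0  1  2  3  2  3  4  0  1  0  1  2  0  1  0  1  2  3  2  3  4  0  1

1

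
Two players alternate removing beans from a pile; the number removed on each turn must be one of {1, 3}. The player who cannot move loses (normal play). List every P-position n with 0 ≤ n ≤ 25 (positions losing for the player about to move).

n :  0  1  2  3  4  5  6  7  8  9 10 11 12 13 14 15 16 17 18 19 20 21 22 23 24 25
G :  0  1  0  1  0  1  0  1  0  1  0  1  0  1  0  1  0  1  0  1  0  1  0  1  0  1
P-positions are exactly the n with G(n) = 0.

0, 2, 4, 6, 8, 10, 12, 14, 16, 18, 20, 22, 24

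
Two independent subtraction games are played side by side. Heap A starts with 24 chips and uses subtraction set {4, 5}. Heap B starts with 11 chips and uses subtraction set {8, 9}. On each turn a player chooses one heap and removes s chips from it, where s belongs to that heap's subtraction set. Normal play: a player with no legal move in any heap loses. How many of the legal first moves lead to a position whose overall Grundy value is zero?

Heap A, S = {4, 5}:
n :  0  1  2  3  4  5  6  7  8  9 10 11 12 13 14 15 16 17 18 19 20 21 22 23 24
G :  0  0  0  0  1  1  1  1  2  0  0  0  0  1  1  1  1  2  0  0  0  0  1  1  1
G_A(24) = 1.
Heap B, S = {8, 9}:
G(0) = 0
G(1) = mex{} = 0
G(2) = mex{} = 0
G(3) = mex{} = 0
G(4) = mex{} = 0
G(5) = mex{} = 0
G(6) = mex{} = 0
G(7) = mex{} = 0
G(8) = mex{0} = 1
G(9) = mex{0,0} = 1
G(10) = mex{0,0} = 1
G(11) = mex{0,0} = 1
G_B(11) = 1.
Combined Grundy value = 1 ⊕ 1 = 0.
A winning move leaves total XOR = 0, i.e. changes one component's Grundy value g to g ⊕ X where X is the current total.
Heap A: target g' = 1⊕0 = 1, but every legal move changes the Grundy value (mex property), so 0 moves.
Heap B: target g' = 1⊕0 = 1, but every legal move changes the Grundy value (mex property), so 0 moves.

0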